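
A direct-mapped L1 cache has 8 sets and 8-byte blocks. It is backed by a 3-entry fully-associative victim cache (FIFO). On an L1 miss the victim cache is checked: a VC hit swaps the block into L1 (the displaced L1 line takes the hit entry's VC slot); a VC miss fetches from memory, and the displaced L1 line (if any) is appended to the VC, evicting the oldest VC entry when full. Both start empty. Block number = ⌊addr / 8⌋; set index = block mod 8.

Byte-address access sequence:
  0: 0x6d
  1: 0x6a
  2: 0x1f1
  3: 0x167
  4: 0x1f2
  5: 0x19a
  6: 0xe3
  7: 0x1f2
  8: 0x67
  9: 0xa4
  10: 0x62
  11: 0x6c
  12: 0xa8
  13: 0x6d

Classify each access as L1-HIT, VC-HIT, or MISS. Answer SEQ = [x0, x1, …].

SEQ = [MISS, L1-HIT, MISS, MISS, L1-HIT, MISS, MISS, L1-HIT, MISS, MISS, VC-HIT, L1-HIT, MISS, VC-HIT]

#0 0x6d→b13/s5 MISS; vc=[]
#1 0x6a→b13/s5 L1-HIT; vc=[]
#2 0x1f1→b62/s6 MISS; vc=[]
#3 0x167→b44/s4 MISS; vc=[]
#4 0x1f2→b62/s6 L1-HIT; vc=[]
#5 0x19a→b51/s3 MISS; vc=[]
#6 0xe3→b28/s4 MISS; vc=[44]
#7 0x1f2→b62/s6 L1-HIT; vc=[44]
#8 0x67→b12/s4 MISS; vc=[44,28]
#9 0xa4→b20/s4 MISS; vc=[44,28,12]
#10 0x62→b12/s4 VC-HIT; vc=[44,28,20]
#11 0x6c→b13/s5 L1-HIT; vc=[44,28,20]
#12 0xa8→b21/s5 MISS; vc=[28,20,13]
#13 0x6d→b13/s5 VC-HIT; vc=[28,20,21]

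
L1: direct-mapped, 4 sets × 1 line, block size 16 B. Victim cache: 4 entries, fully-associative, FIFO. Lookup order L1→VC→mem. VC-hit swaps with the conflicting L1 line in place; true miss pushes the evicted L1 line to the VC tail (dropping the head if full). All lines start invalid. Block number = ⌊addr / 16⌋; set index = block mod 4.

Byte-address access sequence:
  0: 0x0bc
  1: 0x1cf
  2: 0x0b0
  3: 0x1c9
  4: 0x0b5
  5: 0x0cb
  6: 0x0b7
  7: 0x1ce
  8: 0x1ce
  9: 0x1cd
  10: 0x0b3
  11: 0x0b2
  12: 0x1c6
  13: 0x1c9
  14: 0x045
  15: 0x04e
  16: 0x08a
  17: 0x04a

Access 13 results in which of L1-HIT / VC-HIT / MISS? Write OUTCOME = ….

#0 0xbc→b11/s3 MISS; vc=[]
#1 0x1cf→b28/s0 MISS; vc=[]
#2 0xb0→b11/s3 L1-HIT; vc=[]
#3 0x1c9→b28/s0 L1-HIT; vc=[]
#4 0xb5→b11/s3 L1-HIT; vc=[]
#5 0xcb→b12/s0 MISS; vc=[28]
#6 0xb7→b11/s3 L1-HIT; vc=[28]
#7 0x1ce→b28/s0 VC-HIT; vc=[12]
#8 0x1ce→b28/s0 L1-HIT; vc=[12]
#9 0x1cd→b28/s0 L1-HIT; vc=[12]
#10 0xb3→b11/s3 L1-HIT; vc=[12]
#11 0xb2→b11/s3 L1-HIT; vc=[12]
#12 0x1c6→b28/s0 L1-HIT; vc=[12]
#13 0x1c9→b28/s0 L1-HIT; vc=[12]
#14 0x45→b4/s0 MISS; vc=[12,28]
#15 0x4e→b4/s0 L1-HIT; vc=[12,28]
#16 0x8a→b8/s0 MISS; vc=[12,28,4]
#17 0x4a→b4/s0 VC-HIT; vc=[12,28,8]

OUTCOME = L1-HIT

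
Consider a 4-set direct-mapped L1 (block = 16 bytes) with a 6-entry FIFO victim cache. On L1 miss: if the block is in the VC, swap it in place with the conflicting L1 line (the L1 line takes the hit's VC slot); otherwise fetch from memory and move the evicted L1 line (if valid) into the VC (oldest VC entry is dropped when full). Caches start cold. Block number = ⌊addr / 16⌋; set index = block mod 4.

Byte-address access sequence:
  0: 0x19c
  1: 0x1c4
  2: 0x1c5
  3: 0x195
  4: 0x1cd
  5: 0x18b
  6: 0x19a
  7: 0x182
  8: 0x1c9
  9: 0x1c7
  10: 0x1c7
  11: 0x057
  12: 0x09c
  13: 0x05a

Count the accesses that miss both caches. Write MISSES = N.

#0 0x19c→b25/s1 MISS; vc=[]
#1 0x1c4→b28/s0 MISS; vc=[]
#2 0x1c5→b28/s0 L1-HIT; vc=[]
#3 0x195→b25/s1 L1-HIT; vc=[]
#4 0x1cd→b28/s0 L1-HIT; vc=[]
#5 0x18b→b24/s0 MISS; vc=[28]
#6 0x19a→b25/s1 L1-HIT; vc=[28]
#7 0x182→b24/s0 L1-HIT; vc=[28]
#8 0x1c9→b28/s0 VC-HIT; vc=[24]
#9 0x1c7→b28/s0 L1-HIT; vc=[24]
#10 0x1c7→b28/s0 L1-HIT; vc=[24]
#11 0x57→b5/s1 MISS; vc=[24,25]
#12 0x9c→b9/s1 MISS; vc=[24,25,5]
#13 0x5a→b5/s1 VC-HIT; vc=[24,25,9]

MISSES = 5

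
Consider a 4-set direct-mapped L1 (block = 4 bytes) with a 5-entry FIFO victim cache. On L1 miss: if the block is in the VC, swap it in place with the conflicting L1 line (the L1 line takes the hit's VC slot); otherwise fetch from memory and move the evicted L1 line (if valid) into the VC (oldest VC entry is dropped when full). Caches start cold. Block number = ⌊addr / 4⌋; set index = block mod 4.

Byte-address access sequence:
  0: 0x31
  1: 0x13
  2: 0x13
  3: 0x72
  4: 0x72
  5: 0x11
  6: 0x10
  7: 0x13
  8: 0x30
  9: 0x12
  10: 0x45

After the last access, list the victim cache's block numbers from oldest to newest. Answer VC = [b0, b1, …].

VC = [12, 28]

#0 0x31→b12/s0 MISS; vc=[]
#1 0x13→b4/s0 MISS; vc=[12]
#2 0x13→b4/s0 L1-HIT; vc=[12]
#3 0x72→b28/s0 MISS; vc=[12,4]
#4 0x72→b28/s0 L1-HIT; vc=[12,4]
#5 0x11→b4/s0 VC-HIT; vc=[12,28]
#6 0x10→b4/s0 L1-HIT; vc=[12,28]
#7 0x13→b4/s0 L1-HIT; vc=[12,28]
#8 0x30→b12/s0 VC-HIT; vc=[4,28]
#9 0x12→b4/s0 VC-HIT; vc=[12,28]
#10 0x45→b17/s1 MISS; vc=[12,28]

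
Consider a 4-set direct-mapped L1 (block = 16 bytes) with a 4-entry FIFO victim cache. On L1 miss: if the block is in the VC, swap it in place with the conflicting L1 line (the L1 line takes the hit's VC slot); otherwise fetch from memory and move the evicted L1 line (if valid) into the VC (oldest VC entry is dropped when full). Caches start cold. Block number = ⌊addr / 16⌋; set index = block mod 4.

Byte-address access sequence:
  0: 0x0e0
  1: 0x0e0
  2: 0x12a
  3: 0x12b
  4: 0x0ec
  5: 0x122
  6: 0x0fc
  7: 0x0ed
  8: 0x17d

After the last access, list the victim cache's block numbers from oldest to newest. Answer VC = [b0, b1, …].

0: 0xe0 (blk 14, set 2) → MISS  vc=[]
1: 0xe0 (blk 14, set 2) → L1-HIT  vc=[]
2: 0x12a (blk 18, set 2) → MISS  vc=[14]
3: 0x12b (blk 18, set 2) → L1-HIT  vc=[14]
4: 0xec (blk 14, set 2) → VC-HIT  vc=[18]
5: 0x122 (blk 18, set 2) → VC-HIT  vc=[14]
6: 0xfc (blk 15, set 3) → MISS  vc=[14]
7: 0xed (blk 14, set 2) → VC-HIT  vc=[18]
8: 0x17d (blk 23, set 3) → MISS  vc=[18, 15]

VC = [18, 15]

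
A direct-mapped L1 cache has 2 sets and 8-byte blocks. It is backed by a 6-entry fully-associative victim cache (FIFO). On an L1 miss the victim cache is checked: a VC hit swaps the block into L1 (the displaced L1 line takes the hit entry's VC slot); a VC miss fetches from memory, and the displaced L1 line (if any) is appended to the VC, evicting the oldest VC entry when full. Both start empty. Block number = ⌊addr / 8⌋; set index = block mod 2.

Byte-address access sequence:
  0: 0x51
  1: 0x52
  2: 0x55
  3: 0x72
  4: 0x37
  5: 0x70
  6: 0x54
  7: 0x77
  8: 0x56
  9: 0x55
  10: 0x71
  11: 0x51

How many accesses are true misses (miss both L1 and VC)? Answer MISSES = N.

MISSES = 3

#0 0x51→b10/s0 MISS; vc=[]
#1 0x52→b10/s0 L1-HIT; vc=[]
#2 0x55→b10/s0 L1-HIT; vc=[]
#3 0x72→b14/s0 MISS; vc=[10]
#4 0x37→b6/s0 MISS; vc=[10,14]
#5 0x70→b14/s0 VC-HIT; vc=[10,6]
#6 0x54→b10/s0 VC-HIT; vc=[14,6]
#7 0x77→b14/s0 VC-HIT; vc=[10,6]
#8 0x56→b10/s0 VC-HIT; vc=[14,6]
#9 0x55→b10/s0 L1-HIT; vc=[14,6]
#10 0x71→b14/s0 VC-HIT; vc=[10,6]
#11 0x51→b10/s0 VC-HIT; vc=[14,6]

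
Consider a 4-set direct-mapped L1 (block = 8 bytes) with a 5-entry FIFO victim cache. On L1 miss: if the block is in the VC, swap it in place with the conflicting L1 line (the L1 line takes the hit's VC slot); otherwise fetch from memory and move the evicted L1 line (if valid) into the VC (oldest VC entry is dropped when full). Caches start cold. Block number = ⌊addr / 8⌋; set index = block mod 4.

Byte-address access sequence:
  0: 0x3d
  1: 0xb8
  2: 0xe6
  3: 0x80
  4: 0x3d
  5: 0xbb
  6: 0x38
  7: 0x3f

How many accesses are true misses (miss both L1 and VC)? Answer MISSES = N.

MISSES = 4

0: 0x3d (blk 7, set 3) → MISS  vc=[]
1: 0xb8 (blk 23, set 3) → MISS  vc=[7]
2: 0xe6 (blk 28, set 0) → MISS  vc=[7]
3: 0x80 (blk 16, set 0) → MISS  vc=[7, 28]
4: 0x3d (blk 7, set 3) → VC-HIT  vc=[23, 28]
5: 0xbb (blk 23, set 3) → VC-HIT  vc=[7, 28]
6: 0x38 (blk 7, set 3) → VC-HIT  vc=[23, 28]
7: 0x3f (blk 7, set 3) → L1-HIT  vc=[23, 28]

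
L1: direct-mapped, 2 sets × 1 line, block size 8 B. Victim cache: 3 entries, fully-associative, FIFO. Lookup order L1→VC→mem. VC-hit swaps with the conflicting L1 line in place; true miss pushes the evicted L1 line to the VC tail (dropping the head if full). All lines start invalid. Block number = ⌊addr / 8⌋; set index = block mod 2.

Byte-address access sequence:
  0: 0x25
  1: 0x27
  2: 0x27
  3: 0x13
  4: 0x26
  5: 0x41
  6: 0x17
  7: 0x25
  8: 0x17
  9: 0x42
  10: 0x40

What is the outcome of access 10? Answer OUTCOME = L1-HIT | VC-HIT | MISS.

OUTCOME = L1-HIT

0: 0x25 (blk 4, set 0) → MISS  vc=[]
1: 0x27 (blk 4, set 0) → L1-HIT  vc=[]
2: 0x27 (blk 4, set 0) → L1-HIT  vc=[]
3: 0x13 (blk 2, set 0) → MISS  vc=[4]
4: 0x26 (blk 4, set 0) → VC-HIT  vc=[2]
5: 0x41 (blk 8, set 0) → MISS  vc=[2, 4]
6: 0x17 (blk 2, set 0) → VC-HIT  vc=[8, 4]
7: 0x25 (blk 4, set 0) → VC-HIT  vc=[8, 2]
8: 0x17 (blk 2, set 0) → VC-HIT  vc=[8, 4]
9: 0x42 (blk 8, set 0) → VC-HIT  vc=[2, 4]
10: 0x40 (blk 8, set 0) → L1-HIT  vc=[2, 4]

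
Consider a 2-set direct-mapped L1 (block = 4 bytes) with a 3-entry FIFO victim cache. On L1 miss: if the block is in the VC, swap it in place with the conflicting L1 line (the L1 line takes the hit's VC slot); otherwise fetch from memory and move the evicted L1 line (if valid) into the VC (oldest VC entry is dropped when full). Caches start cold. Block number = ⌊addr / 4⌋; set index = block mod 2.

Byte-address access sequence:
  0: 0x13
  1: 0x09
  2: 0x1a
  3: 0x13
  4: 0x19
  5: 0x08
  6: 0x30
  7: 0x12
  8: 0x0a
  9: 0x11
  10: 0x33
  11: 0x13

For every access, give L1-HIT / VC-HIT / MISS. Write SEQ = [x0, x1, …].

  [0] addr=0x13 blk=4 s=0: MISS | VC []
  [1] addr=0x9 blk=2 s=0: MISS | VC [4]
  [2] addr=0x1a blk=6 s=0: MISS | VC [4, 2]
  [3] addr=0x13 blk=4 s=0: VC-HIT | VC [6, 2]
  [4] addr=0x19 blk=6 s=0: VC-HIT | VC [4, 2]
  [5] addr=0x8 blk=2 s=0: VC-HIT | VC [4, 6]
  [6] addr=0x30 blk=12 s=0: MISS | VC [4, 6, 2]
  [7] addr=0x12 blk=4 s=0: VC-HIT | VC [12, 6, 2]
  [8] addr=0xa blk=2 s=0: VC-HIT | VC [12, 6, 4]
  [9] addr=0x11 blk=4 s=0: VC-HIT | VC [12, 6, 2]
  [10] addr=0x33 blk=12 s=0: VC-HIT | VC [4, 6, 2]
  [11] addr=0x13 blk=4 s=0: VC-HIT | VC [12, 6, 2]

SEQ = [MISS, MISS, MISS, VC-HIT, VC-HIT, VC-HIT, MISS, VC-HIT, VC-HIT, VC-HIT, VC-HIT, VC-HIT]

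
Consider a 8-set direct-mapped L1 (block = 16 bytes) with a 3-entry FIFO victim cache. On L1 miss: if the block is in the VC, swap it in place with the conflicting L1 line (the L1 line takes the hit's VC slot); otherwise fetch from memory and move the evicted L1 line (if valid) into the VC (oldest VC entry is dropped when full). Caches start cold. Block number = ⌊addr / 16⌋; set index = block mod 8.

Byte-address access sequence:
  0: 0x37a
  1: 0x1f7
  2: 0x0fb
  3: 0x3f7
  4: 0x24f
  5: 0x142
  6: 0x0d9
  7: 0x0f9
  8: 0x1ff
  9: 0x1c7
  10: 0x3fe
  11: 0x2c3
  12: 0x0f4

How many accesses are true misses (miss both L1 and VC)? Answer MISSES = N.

0: 0x37a (blk 55, set 7) → MISS  vc=[]
1: 0x1f7 (blk 31, set 7) → MISS  vc=[55]
2: 0xfb (blk 15, set 7) → MISS  vc=[55, 31]
3: 0x3f7 (blk 63, set 7) → MISS  vc=[55, 31, 15]
4: 0x24f (blk 36, set 4) → MISS  vc=[55, 31, 15]
5: 0x142 (blk 20, set 4) → MISS  vc=[31, 15, 36]
6: 0xd9 (blk 13, set 5) → MISS  vc=[31, 15, 36]
7: 0xf9 (blk 15, set 7) → VC-HIT  vc=[31, 63, 36]
8: 0x1ff (blk 31, set 7) → VC-HIT  vc=[15, 63, 36]
9: 0x1c7 (blk 28, set 4) → MISS  vc=[63, 36, 20]
10: 0x3fe (blk 63, set 7) → VC-HIT  vc=[31, 36, 20]
11: 0x2c3 (blk 44, set 4) → MISS  vc=[36, 20, 28]
12: 0xf4 (blk 15, set 7) → MISS  vc=[20, 28, 63]

MISSES = 10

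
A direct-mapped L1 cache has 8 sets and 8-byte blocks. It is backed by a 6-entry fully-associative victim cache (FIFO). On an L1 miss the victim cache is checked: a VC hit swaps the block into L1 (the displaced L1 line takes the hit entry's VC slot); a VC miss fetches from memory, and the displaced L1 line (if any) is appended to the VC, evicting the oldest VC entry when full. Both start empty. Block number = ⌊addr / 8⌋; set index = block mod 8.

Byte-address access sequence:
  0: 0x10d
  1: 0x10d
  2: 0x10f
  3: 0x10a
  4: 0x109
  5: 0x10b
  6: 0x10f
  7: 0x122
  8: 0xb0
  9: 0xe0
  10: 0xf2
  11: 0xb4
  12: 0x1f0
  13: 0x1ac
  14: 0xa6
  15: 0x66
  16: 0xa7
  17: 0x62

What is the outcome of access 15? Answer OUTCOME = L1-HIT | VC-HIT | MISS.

  [0] addr=0x10d blk=33 s=1: MISS | VC []
  [1] addr=0x10d blk=33 s=1: L1-HIT | VC []
  [2] addr=0x10f blk=33 s=1: L1-HIT | VC []
  [3] addr=0x10a blk=33 s=1: L1-HIT | VC []
  [4] addr=0x109 blk=33 s=1: L1-HIT | VC []
  [5] addr=0x10b blk=33 s=1: L1-HIT | VC []
  [6] addr=0x10f blk=33 s=1: L1-HIT | VC []
  [7] addr=0x122 blk=36 s=4: MISS | VC []
  [8] addr=0xb0 blk=22 s=6: MISS | VC []
  [9] addr=0xe0 blk=28 s=4: MISS | VC [36]
  [10] addr=0xf2 blk=30 s=6: MISS | VC [36, 22]
  [11] addr=0xb4 blk=22 s=6: VC-HIT | VC [36, 30]
  [12] addr=0x1f0 blk=62 s=6: MISS | VC [36, 30, 22]
  [13] addr=0x1ac blk=53 s=5: MISS | VC [36, 30, 22]
  [14] addr=0xa6 blk=20 s=4: MISS | VC [36, 30, 22, 28]
  [15] addr=0x66 blk=12 s=4: MISS | VC [36, 30, 22, 28, 20]
  [16] addr=0xa7 blk=20 s=4: VC-HIT | VC [36, 30, 22, 28, 12]
  [17] addr=0x62 blk=12 s=4: VC-HIT | VC [36, 30, 22, 28, 20]

OUTCOME = MISS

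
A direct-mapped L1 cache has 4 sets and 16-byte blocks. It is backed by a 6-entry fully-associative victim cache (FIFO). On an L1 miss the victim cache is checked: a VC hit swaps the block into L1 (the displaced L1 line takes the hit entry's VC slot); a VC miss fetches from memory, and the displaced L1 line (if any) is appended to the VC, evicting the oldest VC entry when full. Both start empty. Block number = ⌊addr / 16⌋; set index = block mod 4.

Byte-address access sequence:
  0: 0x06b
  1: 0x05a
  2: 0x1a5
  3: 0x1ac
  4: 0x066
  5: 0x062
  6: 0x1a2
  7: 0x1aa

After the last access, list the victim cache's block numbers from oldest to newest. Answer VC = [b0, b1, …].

#0 0x6b→b6/s2 MISS; vc=[]
#1 0x5a→b5/s1 MISS; vc=[]
#2 0x1a5→b26/s2 MISS; vc=[6]
#3 0x1ac→b26/s2 L1-HIT; vc=[6]
#4 0x66→b6/s2 VC-HIT; vc=[26]
#5 0x62→b6/s2 L1-HIT; vc=[26]
#6 0x1a2→b26/s2 VC-HIT; vc=[6]
#7 0x1aa→b26/s2 L1-HIT; vc=[6]

VC = [6]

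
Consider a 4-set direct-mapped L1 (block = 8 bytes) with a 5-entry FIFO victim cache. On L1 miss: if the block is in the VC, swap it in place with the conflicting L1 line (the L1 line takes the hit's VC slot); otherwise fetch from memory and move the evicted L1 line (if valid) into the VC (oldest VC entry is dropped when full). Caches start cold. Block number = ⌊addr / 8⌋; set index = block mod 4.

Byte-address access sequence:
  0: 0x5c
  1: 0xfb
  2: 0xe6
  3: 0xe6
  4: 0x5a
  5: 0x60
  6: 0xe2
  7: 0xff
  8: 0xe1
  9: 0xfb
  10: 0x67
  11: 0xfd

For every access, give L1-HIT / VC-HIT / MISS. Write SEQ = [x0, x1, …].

0: 0x5c (blk 11, set 3) → MISS  vc=[]
1: 0xfb (blk 31, set 3) → MISS  vc=[11]
2: 0xe6 (blk 28, set 0) → MISS  vc=[11]
3: 0xe6 (blk 28, set 0) → L1-HIT  vc=[11]
4: 0x5a (blk 11, set 3) → VC-HIT  vc=[31]
5: 0x60 (blk 12, set 0) → MISS  vc=[31, 28]
6: 0xe2 (blk 28, set 0) → VC-HIT  vc=[31, 12]
7: 0xff (blk 31, set 3) → VC-HIT  vc=[11, 12]
8: 0xe1 (blk 28, set 0) → L1-HIT  vc=[11, 12]
9: 0xfb (blk 31, set 3) → L1-HIT  vc=[11, 12]
10: 0x67 (blk 12, set 0) → VC-HIT  vc=[11, 28]
11: 0xfd (blk 31, set 3) → L1-HIT  vc=[11, 28]

SEQ = [MISS, MISS, MISS, L1-HIT, VC-HIT, MISS, VC-HIT, VC-HIT, L1-HIT, L1-HIT, VC-HIT, L1-HIT]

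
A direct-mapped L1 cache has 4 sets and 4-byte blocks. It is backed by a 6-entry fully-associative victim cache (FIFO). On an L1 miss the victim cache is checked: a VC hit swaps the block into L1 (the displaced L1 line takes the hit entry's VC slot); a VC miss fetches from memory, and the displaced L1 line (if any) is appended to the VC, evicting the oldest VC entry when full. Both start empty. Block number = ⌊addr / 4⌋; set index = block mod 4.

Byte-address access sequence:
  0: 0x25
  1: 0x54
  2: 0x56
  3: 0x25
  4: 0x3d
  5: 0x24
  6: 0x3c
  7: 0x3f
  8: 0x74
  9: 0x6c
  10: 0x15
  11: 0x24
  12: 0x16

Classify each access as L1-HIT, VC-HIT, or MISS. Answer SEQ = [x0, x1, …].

#0 0x25→b9/s1 MISS; vc=[]
#1 0x54→b21/s1 MISS; vc=[9]
#2 0x56→b21/s1 L1-HIT; vc=[9]
#3 0x25→b9/s1 VC-HIT; vc=[21]
#4 0x3d→b15/s3 MISS; vc=[21]
#5 0x24→b9/s1 L1-HIT; vc=[21]
#6 0x3c→b15/s3 L1-HIT; vc=[21]
#7 0x3f→b15/s3 L1-HIT; vc=[21]
#8 0x74→b29/s1 MISS; vc=[21,9]
#9 0x6c→b27/s3 MISS; vc=[21,9,15]
#10 0x15→b5/s1 MISS; vc=[21,9,15,29]
#11 0x24→b9/s1 VC-HIT; vc=[21,5,15,29]
#12 0x16→b5/s1 VC-HIT; vc=[21,9,15,29]

SEQ = [MISS, MISS, L1-HIT, VC-HIT, MISS, L1-HIT, L1-HIT, L1-HIT, MISS, MISS, MISS, VC-HIT, VC-HIT]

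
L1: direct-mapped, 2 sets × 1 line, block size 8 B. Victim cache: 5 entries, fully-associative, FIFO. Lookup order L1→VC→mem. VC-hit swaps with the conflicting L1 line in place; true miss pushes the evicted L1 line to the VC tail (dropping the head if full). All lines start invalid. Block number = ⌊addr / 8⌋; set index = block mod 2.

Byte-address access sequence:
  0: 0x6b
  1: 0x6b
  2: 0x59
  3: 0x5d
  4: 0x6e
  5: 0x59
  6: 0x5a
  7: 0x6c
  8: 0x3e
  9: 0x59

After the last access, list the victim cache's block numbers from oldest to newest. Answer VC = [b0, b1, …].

  [0] addr=0x6b blk=13 s=1: MISS | VC []
  [1] addr=0x6b blk=13 s=1: L1-HIT | VC []
  [2] addr=0x59 blk=11 s=1: MISS | VC [13]
  [3] addr=0x5d blk=11 s=1: L1-HIT | VC [13]
  [4] addr=0x6e blk=13 s=1: VC-HIT | VC [11]
  [5] addr=0x59 blk=11 s=1: VC-HIT | VC [13]
  [6] addr=0x5a blk=11 s=1: L1-HIT | VC [13]
  [7] addr=0x6c blk=13 s=1: VC-HIT | VC [11]
  [8] addr=0x3e blk=7 s=1: MISS | VC [11, 13]
  [9] addr=0x59 blk=11 s=1: VC-HIT | VC [7, 13]

VC = [7, 13]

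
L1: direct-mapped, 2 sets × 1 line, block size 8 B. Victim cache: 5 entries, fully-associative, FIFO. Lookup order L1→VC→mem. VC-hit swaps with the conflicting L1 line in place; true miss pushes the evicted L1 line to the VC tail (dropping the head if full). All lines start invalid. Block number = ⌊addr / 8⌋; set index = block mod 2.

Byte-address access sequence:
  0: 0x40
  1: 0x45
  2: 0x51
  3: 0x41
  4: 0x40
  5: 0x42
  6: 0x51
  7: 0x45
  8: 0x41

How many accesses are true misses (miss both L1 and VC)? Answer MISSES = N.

MISSES = 2

0: 0x40 (blk 8, set 0) → MISS  vc=[]
1: 0x45 (blk 8, set 0) → L1-HIT  vc=[]
2: 0x51 (blk 10, set 0) → MISS  vc=[8]
3: 0x41 (blk 8, set 0) → VC-HIT  vc=[10]
4: 0x40 (blk 8, set 0) → L1-HIT  vc=[10]
5: 0x42 (blk 8, set 0) → L1-HIT  vc=[10]
6: 0x51 (blk 10, set 0) → VC-HIT  vc=[8]
7: 0x45 (blk 8, set 0) → VC-HIT  vc=[10]
8: 0x41 (blk 8, set 0) → L1-HIT  vc=[10]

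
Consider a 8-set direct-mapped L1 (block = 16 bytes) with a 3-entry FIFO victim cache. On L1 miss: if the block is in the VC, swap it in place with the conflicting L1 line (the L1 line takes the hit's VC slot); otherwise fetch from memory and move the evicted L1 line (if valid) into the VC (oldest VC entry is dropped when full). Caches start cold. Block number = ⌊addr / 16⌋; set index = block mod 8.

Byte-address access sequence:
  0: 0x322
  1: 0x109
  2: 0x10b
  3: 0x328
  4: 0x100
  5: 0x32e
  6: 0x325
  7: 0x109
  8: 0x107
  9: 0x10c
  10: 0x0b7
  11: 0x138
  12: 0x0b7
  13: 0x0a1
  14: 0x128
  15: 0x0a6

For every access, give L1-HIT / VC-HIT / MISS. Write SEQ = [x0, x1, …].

SEQ = [MISS, MISS, L1-HIT, L1-HIT, L1-HIT, L1-HIT, L1-HIT, L1-HIT, L1-HIT, L1-HIT, MISS, MISS, VC-HIT, MISS, MISS, VC-HIT]

#0 0x322→b50/s2 MISS; vc=[]
#1 0x109→b16/s0 MISS; vc=[]
#2 0x10b→b16/s0 L1-HIT; vc=[]
#3 0x328→b50/s2 L1-HIT; vc=[]
#4 0x100→b16/s0 L1-HIT; vc=[]
#5 0x32e→b50/s2 L1-HIT; vc=[]
#6 0x325→b50/s2 L1-HIT; vc=[]
#7 0x109→b16/s0 L1-HIT; vc=[]
#8 0x107→b16/s0 L1-HIT; vc=[]
#9 0x10c→b16/s0 L1-HIT; vc=[]
#10 0xb7→b11/s3 MISS; vc=[]
#11 0x138→b19/s3 MISS; vc=[11]
#12 0xb7→b11/s3 VC-HIT; vc=[19]
#13 0xa1→b10/s2 MISS; vc=[19,50]
#14 0x128→b18/s2 MISS; vc=[19,50,10]
#15 0xa6→b10/s2 VC-HIT; vc=[19,50,18]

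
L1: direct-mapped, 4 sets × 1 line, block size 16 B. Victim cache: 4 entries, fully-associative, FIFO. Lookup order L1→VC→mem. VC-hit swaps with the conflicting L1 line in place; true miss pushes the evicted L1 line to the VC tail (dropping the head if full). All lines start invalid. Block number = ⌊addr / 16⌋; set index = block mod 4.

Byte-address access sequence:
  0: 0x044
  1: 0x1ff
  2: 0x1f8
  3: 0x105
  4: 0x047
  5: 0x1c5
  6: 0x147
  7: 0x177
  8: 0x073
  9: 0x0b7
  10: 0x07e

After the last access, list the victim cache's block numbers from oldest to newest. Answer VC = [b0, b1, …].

  [0] addr=0x44 blk=4 s=0: MISS | VC []
  [1] addr=0x1ff blk=31 s=3: MISS | VC []
  [2] addr=0x1f8 blk=31 s=3: L1-HIT | VC []
  [3] addr=0x105 blk=16 s=0: MISS | VC [4]
  [4] addr=0x47 blk=4 s=0: VC-HIT | VC [16]
  [5] addr=0x1c5 blk=28 s=0: MISS | VC [16, 4]
  [6] addr=0x147 blk=20 s=0: MISS | VC [16, 4, 28]
  [7] addr=0x177 blk=23 s=3: MISS | VC [16, 4, 28, 31]
  [8] addr=0x73 blk=7 s=3: MISS | VC [4, 28, 31, 23]
  [9] addr=0xb7 blk=11 s=3: MISS | VC [28, 31, 23, 7]
  [10] addr=0x7e blk=7 s=3: VC-HIT | VC [28, 31, 23, 11]

VC = [28, 31, 23, 11]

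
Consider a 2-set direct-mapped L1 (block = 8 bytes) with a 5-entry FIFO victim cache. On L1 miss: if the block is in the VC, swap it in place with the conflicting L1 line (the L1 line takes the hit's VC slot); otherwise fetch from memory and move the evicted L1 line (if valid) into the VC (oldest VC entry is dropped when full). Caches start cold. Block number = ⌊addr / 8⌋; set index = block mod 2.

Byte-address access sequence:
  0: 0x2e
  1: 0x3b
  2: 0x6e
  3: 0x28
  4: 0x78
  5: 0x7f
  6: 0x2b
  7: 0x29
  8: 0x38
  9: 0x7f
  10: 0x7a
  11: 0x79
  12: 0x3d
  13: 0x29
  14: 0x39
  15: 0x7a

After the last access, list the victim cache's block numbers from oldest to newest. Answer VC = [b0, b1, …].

#0 0x2e→b5/s1 MISS; vc=[]
#1 0x3b→b7/s1 MISS; vc=[5]
#2 0x6e→b13/s1 MISS; vc=[5,7]
#3 0x28→b5/s1 VC-HIT; vc=[13,7]
#4 0x78→b15/s1 MISS; vc=[13,7,5]
#5 0x7f→b15/s1 L1-HIT; vc=[13,7,5]
#6 0x2b→b5/s1 VC-HIT; vc=[13,7,15]
#7 0x29→b5/s1 L1-HIT; vc=[13,7,15]
#8 0x38→b7/s1 VC-HIT; vc=[13,5,15]
#9 0x7f→b15/s1 VC-HIT; vc=[13,5,7]
#10 0x7a→b15/s1 L1-HIT; vc=[13,5,7]
#11 0x79→b15/s1 L1-HIT; vc=[13,5,7]
#12 0x3d→b7/s1 VC-HIT; vc=[13,5,15]
#13 0x29→b5/s1 VC-HIT; vc=[13,7,15]
#14 0x39→b7/s1 VC-HIT; vc=[13,5,15]
#15 0x7a→b15/s1 VC-HIT; vc=[13,5,7]

VC = [13, 5, 7]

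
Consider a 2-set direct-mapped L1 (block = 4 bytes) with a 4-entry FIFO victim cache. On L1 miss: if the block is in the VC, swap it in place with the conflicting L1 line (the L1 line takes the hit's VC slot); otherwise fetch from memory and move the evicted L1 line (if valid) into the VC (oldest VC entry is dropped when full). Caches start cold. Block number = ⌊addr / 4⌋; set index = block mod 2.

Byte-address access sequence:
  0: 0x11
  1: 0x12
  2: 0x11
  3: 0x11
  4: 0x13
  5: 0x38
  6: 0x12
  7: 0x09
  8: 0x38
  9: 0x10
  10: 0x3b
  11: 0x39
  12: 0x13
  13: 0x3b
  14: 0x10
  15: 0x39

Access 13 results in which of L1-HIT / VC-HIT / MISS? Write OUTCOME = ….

OUTCOME = VC-HIT

0: 0x11 (blk 4, set 0) → MISS  vc=[]
1: 0x12 (blk 4, set 0) → L1-HIT  vc=[]
2: 0x11 (blk 4, set 0) → L1-HIT  vc=[]
3: 0x11 (blk 4, set 0) → L1-HIT  vc=[]
4: 0x13 (blk 4, set 0) → L1-HIT  vc=[]
5: 0x38 (blk 14, set 0) → MISS  vc=[4]
6: 0x12 (blk 4, set 0) → VC-HIT  vc=[14]
7: 0x9 (blk 2, set 0) → MISS  vc=[14, 4]
8: 0x38 (blk 14, set 0) → VC-HIT  vc=[2, 4]
9: 0x10 (blk 4, set 0) → VC-HIT  vc=[2, 14]
10: 0x3b (blk 14, set 0) → VC-HIT  vc=[2, 4]
11: 0x39 (blk 14, set 0) → L1-HIT  vc=[2, 4]
12: 0x13 (blk 4, set 0) → VC-HIT  vc=[2, 14]
13: 0x3b (blk 14, set 0) → VC-HIT  vc=[2, 4]
14: 0x10 (blk 4, set 0) → VC-HIT  vc=[2, 14]
15: 0x39 (blk 14, set 0) → VC-HIT  vc=[2, 4]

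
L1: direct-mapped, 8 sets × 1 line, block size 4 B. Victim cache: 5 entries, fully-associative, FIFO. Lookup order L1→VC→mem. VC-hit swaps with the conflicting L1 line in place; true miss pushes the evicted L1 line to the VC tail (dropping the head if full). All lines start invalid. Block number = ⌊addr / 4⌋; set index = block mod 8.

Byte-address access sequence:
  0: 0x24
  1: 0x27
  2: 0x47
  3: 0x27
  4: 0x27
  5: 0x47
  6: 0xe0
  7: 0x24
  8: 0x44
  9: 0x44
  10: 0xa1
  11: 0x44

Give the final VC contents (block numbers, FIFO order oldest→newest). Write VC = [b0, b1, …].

VC = [9, 56]

0: 0x24 (blk 9, set 1) → MISS  vc=[]
1: 0x27 (blk 9, set 1) → L1-HIT  vc=[]
2: 0x47 (blk 17, set 1) → MISS  vc=[9]
3: 0x27 (blk 9, set 1) → VC-HIT  vc=[17]
4: 0x27 (blk 9, set 1) → L1-HIT  vc=[17]
5: 0x47 (blk 17, set 1) → VC-HIT  vc=[9]
6: 0xe0 (blk 56, set 0) → MISS  vc=[9]
7: 0x24 (blk 9, set 1) → VC-HIT  vc=[17]
8: 0x44 (blk 17, set 1) → VC-HIT  vc=[9]
9: 0x44 (blk 17, set 1) → L1-HIT  vc=[9]
10: 0xa1 (blk 40, set 0) → MISS  vc=[9, 56]
11: 0x44 (blk 17, set 1) → L1-HIT  vc=[9, 56]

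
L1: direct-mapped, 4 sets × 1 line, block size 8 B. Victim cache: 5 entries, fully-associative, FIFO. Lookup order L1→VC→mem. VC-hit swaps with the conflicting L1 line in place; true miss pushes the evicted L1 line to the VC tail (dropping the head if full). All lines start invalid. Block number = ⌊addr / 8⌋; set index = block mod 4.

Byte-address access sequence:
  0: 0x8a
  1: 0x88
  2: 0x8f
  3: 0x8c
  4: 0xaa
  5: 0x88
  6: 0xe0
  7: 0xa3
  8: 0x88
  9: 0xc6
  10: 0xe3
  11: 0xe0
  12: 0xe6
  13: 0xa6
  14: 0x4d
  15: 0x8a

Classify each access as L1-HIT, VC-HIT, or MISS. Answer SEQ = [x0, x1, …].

SEQ = [MISS, L1-HIT, L1-HIT, L1-HIT, MISS, VC-HIT, MISS, MISS, L1-HIT, MISS, VC-HIT, L1-HIT, L1-HIT, VC-HIT, MISS, VC-HIT]

#0 0x8a→b17/s1 MISS; vc=[]
#1 0x88→b17/s1 L1-HIT; vc=[]
#2 0x8f→b17/s1 L1-HIT; vc=[]
#3 0x8c→b17/s1 L1-HIT; vc=[]
#4 0xaa→b21/s1 MISS; vc=[17]
#5 0x88→b17/s1 VC-HIT; vc=[21]
#6 0xe0→b28/s0 MISS; vc=[21]
#7 0xa3→b20/s0 MISS; vc=[21,28]
#8 0x88→b17/s1 L1-HIT; vc=[21,28]
#9 0xc6→b24/s0 MISS; vc=[21,28,20]
#10 0xe3→b28/s0 VC-HIT; vc=[21,24,20]
#11 0xe0→b28/s0 L1-HIT; vc=[21,24,20]
#12 0xe6→b28/s0 L1-HIT; vc=[21,24,20]
#13 0xa6→b20/s0 VC-HIT; vc=[21,24,28]
#14 0x4d→b9/s1 MISS; vc=[21,24,28,17]
#15 0x8a→b17/s1 VC-HIT; vc=[21,24,28,9]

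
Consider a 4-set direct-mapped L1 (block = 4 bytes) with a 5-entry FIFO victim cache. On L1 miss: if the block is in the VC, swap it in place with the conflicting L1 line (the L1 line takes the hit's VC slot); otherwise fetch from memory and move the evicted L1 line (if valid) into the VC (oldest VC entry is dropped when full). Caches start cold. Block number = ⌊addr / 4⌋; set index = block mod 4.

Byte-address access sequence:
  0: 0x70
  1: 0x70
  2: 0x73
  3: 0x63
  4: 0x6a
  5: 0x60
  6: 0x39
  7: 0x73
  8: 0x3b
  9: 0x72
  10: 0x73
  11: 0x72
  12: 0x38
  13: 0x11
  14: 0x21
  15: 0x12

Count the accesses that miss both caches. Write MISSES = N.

MISSES = 6

  [0] addr=0x70 blk=28 s=0: MISS | VC []
  [1] addr=0x70 blk=28 s=0: L1-HIT | VC []
  [2] addr=0x73 blk=28 s=0: L1-HIT | VC []
  [3] addr=0x63 blk=24 s=0: MISS | VC [28]
  [4] addr=0x6a blk=26 s=2: MISS | VC [28]
  [5] addr=0x60 blk=24 s=0: L1-HIT | VC [28]
  [6] addr=0x39 blk=14 s=2: MISS | VC [28, 26]
  [7] addr=0x73 blk=28 s=0: VC-HIT | VC [24, 26]
  [8] addr=0x3b blk=14 s=2: L1-HIT | VC [24, 26]
  [9] addr=0x72 blk=28 s=0: L1-HIT | VC [24, 26]
  [10] addr=0x73 blk=28 s=0: L1-HIT | VC [24, 26]
  [11] addr=0x72 blk=28 s=0: L1-HIT | VC [24, 26]
  [12] addr=0x38 blk=14 s=2: L1-HIT | VC [24, 26]
  [13] addr=0x11 blk=4 s=0: MISS | VC [24, 26, 28]
  [14] addr=0x21 blk=8 s=0: MISS | VC [24, 26, 28, 4]
  [15] addr=0x12 blk=4 s=0: VC-HIT | VC [24, 26, 28, 8]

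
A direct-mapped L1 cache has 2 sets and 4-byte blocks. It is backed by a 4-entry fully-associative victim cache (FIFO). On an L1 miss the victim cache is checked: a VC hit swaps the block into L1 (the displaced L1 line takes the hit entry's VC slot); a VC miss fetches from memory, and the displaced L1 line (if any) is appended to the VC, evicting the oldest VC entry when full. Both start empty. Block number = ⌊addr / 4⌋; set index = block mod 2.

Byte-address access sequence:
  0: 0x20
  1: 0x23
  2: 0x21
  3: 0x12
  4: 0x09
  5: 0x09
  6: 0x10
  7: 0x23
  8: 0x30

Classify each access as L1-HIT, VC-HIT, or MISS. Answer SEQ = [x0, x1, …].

SEQ = [MISS, L1-HIT, L1-HIT, MISS, MISS, L1-HIT, VC-HIT, VC-HIT, MISS]

#0 0x20→b8/s0 MISS; vc=[]
#1 0x23→b8/s0 L1-HIT; vc=[]
#2 0x21→b8/s0 L1-HIT; vc=[]
#3 0x12→b4/s0 MISS; vc=[8]
#4 0x9→b2/s0 MISS; vc=[8,4]
#5 0x9→b2/s0 L1-HIT; vc=[8,4]
#6 0x10→b4/s0 VC-HIT; vc=[8,2]
#7 0x23→b8/s0 VC-HIT; vc=[4,2]
#8 0x30→b12/s0 MISS; vc=[4,2,8]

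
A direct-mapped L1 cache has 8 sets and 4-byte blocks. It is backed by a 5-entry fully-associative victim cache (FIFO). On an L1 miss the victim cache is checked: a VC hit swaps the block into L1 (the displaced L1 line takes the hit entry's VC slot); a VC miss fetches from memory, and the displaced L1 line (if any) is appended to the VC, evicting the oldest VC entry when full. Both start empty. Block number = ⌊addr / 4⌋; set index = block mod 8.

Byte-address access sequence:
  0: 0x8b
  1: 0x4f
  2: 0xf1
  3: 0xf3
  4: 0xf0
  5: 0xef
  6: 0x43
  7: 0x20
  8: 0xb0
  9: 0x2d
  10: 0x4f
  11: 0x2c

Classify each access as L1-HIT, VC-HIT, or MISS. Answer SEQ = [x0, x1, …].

#0 0x8b→b34/s2 MISS; vc=[]
#1 0x4f→b19/s3 MISS; vc=[]
#2 0xf1→b60/s4 MISS; vc=[]
#3 0xf3→b60/s4 L1-HIT; vc=[]
#4 0xf0→b60/s4 L1-HIT; vc=[]
#5 0xef→b59/s3 MISS; vc=[19]
#6 0x43→b16/s0 MISS; vc=[19]
#7 0x20→b8/s0 MISS; vc=[19,16]
#8 0xb0→b44/s4 MISS; vc=[19,16,60]
#9 0x2d→b11/s3 MISS; vc=[19,16,60,59]
#10 0x4f→b19/s3 VC-HIT; vc=[11,16,60,59]
#11 0x2c→b11/s3 VC-HIT; vc=[19,16,60,59]

SEQ = [MISS, MISS, MISS, L1-HIT, L1-HIT, MISS, MISS, MISS, MISS, MISS, VC-HIT, VC-HIT]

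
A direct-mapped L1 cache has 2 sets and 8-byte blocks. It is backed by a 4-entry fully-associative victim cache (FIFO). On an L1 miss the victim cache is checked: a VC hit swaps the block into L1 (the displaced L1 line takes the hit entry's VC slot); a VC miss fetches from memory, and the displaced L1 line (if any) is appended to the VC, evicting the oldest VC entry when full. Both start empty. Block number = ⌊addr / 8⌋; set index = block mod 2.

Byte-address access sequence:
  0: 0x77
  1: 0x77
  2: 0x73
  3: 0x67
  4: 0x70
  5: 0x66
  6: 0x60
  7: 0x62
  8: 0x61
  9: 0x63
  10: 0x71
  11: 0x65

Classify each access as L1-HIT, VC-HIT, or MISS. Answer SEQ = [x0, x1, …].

SEQ = [MISS, L1-HIT, L1-HIT, MISS, VC-HIT, VC-HIT, L1-HIT, L1-HIT, L1-HIT, L1-HIT, VC-HIT, VC-HIT]

#0 0x77→b14/s0 MISS; vc=[]
#1 0x77→b14/s0 L1-HIT; vc=[]
#2 0x73→b14/s0 L1-HIT; vc=[]
#3 0x67→b12/s0 MISS; vc=[14]
#4 0x70→b14/s0 VC-HIT; vc=[12]
#5 0x66→b12/s0 VC-HIT; vc=[14]
#6 0x60→b12/s0 L1-HIT; vc=[14]
#7 0x62→b12/s0 L1-HIT; vc=[14]
#8 0x61→b12/s0 L1-HIT; vc=[14]
#9 0x63→b12/s0 L1-HIT; vc=[14]
#10 0x71→b14/s0 VC-HIT; vc=[12]
#11 0x65→b12/s0 VC-HIT; vc=[14]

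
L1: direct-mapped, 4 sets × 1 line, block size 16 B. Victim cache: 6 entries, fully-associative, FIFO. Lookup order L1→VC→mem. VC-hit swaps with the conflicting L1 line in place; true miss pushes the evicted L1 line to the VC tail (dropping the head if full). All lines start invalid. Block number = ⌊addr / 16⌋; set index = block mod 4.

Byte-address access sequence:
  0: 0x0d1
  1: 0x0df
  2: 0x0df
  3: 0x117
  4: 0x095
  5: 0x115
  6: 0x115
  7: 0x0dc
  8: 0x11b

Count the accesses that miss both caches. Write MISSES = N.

MISSES = 3

  [0] addr=0xd1 blk=13 s=1: MISS | VC []
  [1] addr=0xdf blk=13 s=1: L1-HIT | VC []
  [2] addr=0xdf blk=13 s=1: L1-HIT | VC []
  [3] addr=0x117 blk=17 s=1: MISS | VC [13]
  [4] addr=0x95 blk=9 s=1: MISS | VC [13, 17]
  [5] addr=0x115 blk=17 s=1: VC-HIT | VC [13, 9]
  [6] addr=0x115 blk=17 s=1: L1-HIT | VC [13, 9]
  [7] addr=0xdc blk=13 s=1: VC-HIT | VC [17, 9]
  [8] addr=0x11b blk=17 s=1: VC-HIT | VC [13, 9]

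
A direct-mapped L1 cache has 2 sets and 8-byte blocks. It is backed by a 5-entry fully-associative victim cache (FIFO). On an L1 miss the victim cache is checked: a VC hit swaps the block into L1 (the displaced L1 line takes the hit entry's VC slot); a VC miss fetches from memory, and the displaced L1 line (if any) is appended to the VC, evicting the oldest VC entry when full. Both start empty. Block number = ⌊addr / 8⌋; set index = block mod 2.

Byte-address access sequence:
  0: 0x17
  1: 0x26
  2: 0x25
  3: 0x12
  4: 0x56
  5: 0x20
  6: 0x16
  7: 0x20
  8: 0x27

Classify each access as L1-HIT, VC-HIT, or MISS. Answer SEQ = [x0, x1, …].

SEQ = [MISS, MISS, L1-HIT, VC-HIT, MISS, VC-HIT, VC-HIT, VC-HIT, L1-HIT]

0: 0x17 (blk 2, set 0) → MISS  vc=[]
1: 0x26 (blk 4, set 0) → MISS  vc=[2]
2: 0x25 (blk 4, set 0) → L1-HIT  vc=[2]
3: 0x12 (blk 2, set 0) → VC-HIT  vc=[4]
4: 0x56 (blk 10, set 0) → MISS  vc=[4, 2]
5: 0x20 (blk 4, set 0) → VC-HIT  vc=[10, 2]
6: 0x16 (blk 2, set 0) → VC-HIT  vc=[10, 4]
7: 0x20 (blk 4, set 0) → VC-HIT  vc=[10, 2]
8: 0x27 (blk 4, set 0) → L1-HIT  vc=[10, 2]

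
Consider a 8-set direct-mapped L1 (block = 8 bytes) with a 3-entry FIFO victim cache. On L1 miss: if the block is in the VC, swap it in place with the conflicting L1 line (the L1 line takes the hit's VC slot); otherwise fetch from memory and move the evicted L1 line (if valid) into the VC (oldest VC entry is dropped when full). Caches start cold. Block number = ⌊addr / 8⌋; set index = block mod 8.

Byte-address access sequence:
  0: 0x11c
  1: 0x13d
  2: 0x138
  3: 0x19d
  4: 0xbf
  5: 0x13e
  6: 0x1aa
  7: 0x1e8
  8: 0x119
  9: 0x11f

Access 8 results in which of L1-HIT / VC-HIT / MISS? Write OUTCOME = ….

OUTCOME = VC-HIT

#0 0x11c→b35/s3 MISS; vc=[]
#1 0x13d→b39/s7 MISS; vc=[]
#2 0x138→b39/s7 L1-HIT; vc=[]
#3 0x19d→b51/s3 MISS; vc=[35]
#4 0xbf→b23/s7 MISS; vc=[35,39]
#5 0x13e→b39/s7 VC-HIT; vc=[35,23]
#6 0x1aa→b53/s5 MISS; vc=[35,23]
#7 0x1e8→b61/s5 MISS; vc=[35,23,53]
#8 0x119→b35/s3 VC-HIT; vc=[51,23,53]
#9 0x11f→b35/s3 L1-HIT; vc=[51,23,53]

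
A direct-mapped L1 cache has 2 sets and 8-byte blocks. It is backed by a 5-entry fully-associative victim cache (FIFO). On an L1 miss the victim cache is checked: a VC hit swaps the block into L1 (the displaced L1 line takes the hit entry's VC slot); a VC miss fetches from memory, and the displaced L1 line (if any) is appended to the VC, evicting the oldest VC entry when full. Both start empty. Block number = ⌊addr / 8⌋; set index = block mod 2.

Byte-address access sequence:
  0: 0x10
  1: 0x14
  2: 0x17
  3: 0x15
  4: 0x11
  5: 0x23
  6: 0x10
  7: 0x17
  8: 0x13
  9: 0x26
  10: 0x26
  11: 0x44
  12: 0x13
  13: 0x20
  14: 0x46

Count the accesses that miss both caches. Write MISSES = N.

  [0] addr=0x10 blk=2 s=0: MISS | VC []
  [1] addr=0x14 blk=2 s=0: L1-HIT | VC []
  [2] addr=0x17 blk=2 s=0: L1-HIT | VC []
  [3] addr=0x15 blk=2 s=0: L1-HIT | VC []
  [4] addr=0x11 blk=2 s=0: L1-HIT | VC []
  [5] addr=0x23 blk=4 s=0: MISS | VC [2]
  [6] addr=0x10 blk=2 s=0: VC-HIT | VC [4]
  [7] addr=0x17 blk=2 s=0: L1-HIT | VC [4]
  [8] addr=0x13 blk=2 s=0: L1-HIT | VC [4]
  [9] addr=0x26 blk=4 s=0: VC-HIT | VC [2]
  [10] addr=0x26 blk=4 s=0: L1-HIT | VC [2]
  [11] addr=0x44 blk=8 s=0: MISS | VC [2, 4]
  [12] addr=0x13 blk=2 s=0: VC-HIT | VC [8, 4]
  [13] addr=0x20 blk=4 s=0: VC-HIT | VC [8, 2]
  [14] addr=0x46 blk=8 s=0: VC-HIT | VC [4, 2]

MISSES = 3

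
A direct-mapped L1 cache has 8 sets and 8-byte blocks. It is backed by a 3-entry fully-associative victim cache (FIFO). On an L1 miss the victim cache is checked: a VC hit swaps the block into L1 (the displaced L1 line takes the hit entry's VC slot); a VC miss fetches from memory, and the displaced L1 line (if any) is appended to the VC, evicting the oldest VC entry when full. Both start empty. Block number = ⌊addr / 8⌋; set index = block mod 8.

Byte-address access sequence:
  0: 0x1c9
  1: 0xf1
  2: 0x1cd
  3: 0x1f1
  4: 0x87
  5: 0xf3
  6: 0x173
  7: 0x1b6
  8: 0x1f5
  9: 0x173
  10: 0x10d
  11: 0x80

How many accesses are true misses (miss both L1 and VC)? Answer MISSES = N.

#0 0x1c9→b57/s1 MISS; vc=[]
#1 0xf1→b30/s6 MISS; vc=[]
#2 0x1cd→b57/s1 L1-HIT; vc=[]
#3 0x1f1→b62/s6 MISS; vc=[30]
#4 0x87→b16/s0 MISS; vc=[30]
#5 0xf3→b30/s6 VC-HIT; vc=[62]
#6 0x173→b46/s6 MISS; vc=[62,30]
#7 0x1b6→b54/s6 MISS; vc=[62,30,46]
#8 0x1f5→b62/s6 VC-HIT; vc=[54,30,46]
#9 0x173→b46/s6 VC-HIT; vc=[54,30,62]
#10 0x10d→b33/s1 MISS; vc=[30,62,57]
#11 0x80→b16/s0 L1-HIT; vc=[30,62,57]

MISSES = 7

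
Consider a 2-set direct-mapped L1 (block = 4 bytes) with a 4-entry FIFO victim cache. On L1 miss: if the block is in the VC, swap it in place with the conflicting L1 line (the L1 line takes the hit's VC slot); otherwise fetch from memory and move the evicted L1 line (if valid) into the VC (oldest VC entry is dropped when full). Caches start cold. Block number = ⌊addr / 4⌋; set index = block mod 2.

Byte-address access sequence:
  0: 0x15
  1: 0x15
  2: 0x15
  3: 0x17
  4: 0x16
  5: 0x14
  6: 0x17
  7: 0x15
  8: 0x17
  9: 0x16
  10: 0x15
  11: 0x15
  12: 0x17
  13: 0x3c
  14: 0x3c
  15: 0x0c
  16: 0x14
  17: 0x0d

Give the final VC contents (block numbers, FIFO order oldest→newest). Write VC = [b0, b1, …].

VC = [5, 15]

0: 0x15 (blk 5, set 1) → MISS  vc=[]
1: 0x15 (blk 5, set 1) → L1-HIT  vc=[]
2: 0x15 (blk 5, set 1) → L1-HIT  vc=[]
3: 0x17 (blk 5, set 1) → L1-HIT  vc=[]
4: 0x16 (blk 5, set 1) → L1-HIT  vc=[]
5: 0x14 (blk 5, set 1) → L1-HIT  vc=[]
6: 0x17 (blk 5, set 1) → L1-HIT  vc=[]
7: 0x15 (blk 5, set 1) → L1-HIT  vc=[]
8: 0x17 (blk 5, set 1) → L1-HIT  vc=[]
9: 0x16 (blk 5, set 1) → L1-HIT  vc=[]
10: 0x15 (blk 5, set 1) → L1-HIT  vc=[]
11: 0x15 (blk 5, set 1) → L1-HIT  vc=[]
12: 0x17 (blk 5, set 1) → L1-HIT  vc=[]
13: 0x3c (blk 15, set 1) → MISS  vc=[5]
14: 0x3c (blk 15, set 1) → L1-HIT  vc=[5]
15: 0xc (blk 3, set 1) → MISS  vc=[5, 15]
16: 0x14 (blk 5, set 1) → VC-HIT  vc=[3, 15]
17: 0xd (blk 3, set 1) → VC-HIT  vc=[5, 15]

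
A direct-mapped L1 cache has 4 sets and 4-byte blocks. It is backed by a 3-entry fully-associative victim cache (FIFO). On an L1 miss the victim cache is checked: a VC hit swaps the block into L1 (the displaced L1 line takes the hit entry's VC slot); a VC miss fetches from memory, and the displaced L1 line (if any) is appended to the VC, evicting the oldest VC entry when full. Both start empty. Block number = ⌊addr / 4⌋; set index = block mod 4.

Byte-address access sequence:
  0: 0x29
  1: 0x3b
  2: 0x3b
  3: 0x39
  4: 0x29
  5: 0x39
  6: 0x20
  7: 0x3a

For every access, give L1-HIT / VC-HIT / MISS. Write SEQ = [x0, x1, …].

#0 0x29→b10/s2 MISS; vc=[]
#1 0x3b→b14/s2 MISS; vc=[10]
#2 0x3b→b14/s2 L1-HIT; vc=[10]
#3 0x39→b14/s2 L1-HIT; vc=[10]
#4 0x29→b10/s2 VC-HIT; vc=[14]
#5 0x39→b14/s2 VC-HIT; vc=[10]
#6 0x20→b8/s0 MISS; vc=[10]
#7 0x3a→b14/s2 L1-HIT; vc=[10]

SEQ = [MISS, MISS, L1-HIT, L1-HIT, VC-HIT, VC-HIT, MISS, L1-HIT]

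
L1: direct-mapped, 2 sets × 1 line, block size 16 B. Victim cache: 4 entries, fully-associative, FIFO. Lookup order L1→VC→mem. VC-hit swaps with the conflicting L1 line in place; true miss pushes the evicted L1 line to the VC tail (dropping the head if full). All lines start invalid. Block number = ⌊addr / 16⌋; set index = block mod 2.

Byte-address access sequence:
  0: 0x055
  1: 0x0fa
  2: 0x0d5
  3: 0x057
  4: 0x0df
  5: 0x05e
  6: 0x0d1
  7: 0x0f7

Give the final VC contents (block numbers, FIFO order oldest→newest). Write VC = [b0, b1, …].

VC = [5, 13]

#0 0x55→b5/s1 MISS; vc=[]
#1 0xfa→b15/s1 MISS; vc=[5]
#2 0xd5→b13/s1 MISS; vc=[5,15]
#3 0x57→b5/s1 VC-HIT; vc=[13,15]
#4 0xdf→b13/s1 VC-HIT; vc=[5,15]
#5 0x5e→b5/s1 VC-HIT; vc=[13,15]
#6 0xd1→b13/s1 VC-HIT; vc=[5,15]
#7 0xf7→b15/s1 VC-HIT; vc=[5,13]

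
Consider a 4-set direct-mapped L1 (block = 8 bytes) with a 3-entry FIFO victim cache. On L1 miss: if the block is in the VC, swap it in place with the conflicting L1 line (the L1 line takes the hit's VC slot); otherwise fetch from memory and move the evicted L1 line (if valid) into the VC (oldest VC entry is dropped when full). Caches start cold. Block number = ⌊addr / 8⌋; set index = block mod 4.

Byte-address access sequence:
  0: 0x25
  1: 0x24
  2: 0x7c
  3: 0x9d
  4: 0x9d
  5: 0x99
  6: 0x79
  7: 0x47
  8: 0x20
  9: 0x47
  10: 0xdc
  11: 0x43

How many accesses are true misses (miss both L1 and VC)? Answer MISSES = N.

  [0] addr=0x25 blk=4 s=0: MISS | VC []
  [1] addr=0x24 blk=4 s=0: L1-HIT | VC []
  [2] addr=0x7c blk=15 s=3: MISS | VC []
  [3] addr=0x9d blk=19 s=3: MISS | VC [15]
  [4] addr=0x9d blk=19 s=3: L1-HIT | VC [15]
  [5] addr=0x99 blk=19 s=3: L1-HIT | VC [15]
  [6] addr=0x79 blk=15 s=3: VC-HIT | VC [19]
  [7] addr=0x47 blk=8 s=0: MISS | VC [19, 4]
  [8] addr=0x20 blk=4 s=0: VC-HIT | VC [19, 8]
  [9] addr=0x47 blk=8 s=0: VC-HIT | VC [19, 4]
  [10] addr=0xdc blk=27 s=3: MISS | VC [19, 4, 15]
  [11] addr=0x43 blk=8 s=0: L1-HIT | VC [19, 4, 15]

MISSES = 5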